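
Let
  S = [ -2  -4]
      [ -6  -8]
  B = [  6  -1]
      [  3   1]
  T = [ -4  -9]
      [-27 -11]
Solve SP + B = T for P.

P = [[5, -2], [0, 3]]

SP = T − B = [[-10, -8], [-30, -12]].
S is on the left of P, so left-multiply by S⁻¹: P = S⁻¹(T − B).
det S = -8, so S⁻¹ = [[1, -1/2], [-3/4, 1/4]].
P = S⁻¹(T − B) = [[5, -2], [0, 3]].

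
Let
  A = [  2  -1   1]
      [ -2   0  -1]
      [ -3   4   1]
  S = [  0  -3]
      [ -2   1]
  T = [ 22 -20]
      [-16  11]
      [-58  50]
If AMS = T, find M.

M = [[0, -5], [-2, 3], [1, 2]]

M = A⁻¹TS⁻¹ (apply A⁻¹ on the left and S⁻¹ on the right).
A has determinant -5; A⁻¹ = [[-4/5, -1, -1/5], [-1, -1, 0], [8/5, 1, 2/5]].
det S = -6, so S⁻¹ = [[-1/6, -1/2], [-1/3, 0]].
A⁻¹T = [[10, -5], [-6, 9], [-4, -1]].
M = (A⁻¹T)S⁻¹ = [[0, -5], [-2, 3], [1, 2]].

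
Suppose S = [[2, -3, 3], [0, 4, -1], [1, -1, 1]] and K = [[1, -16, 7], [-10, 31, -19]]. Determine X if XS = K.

S is on the right of X, so right-multiply by S⁻¹: X = KS⁻¹.
det S = -3; the adjugate gives S⁻¹ = [[-1, 0, 3], [1/3, 1/3, -2/3], [4/3, 1/3, -8/3]].
X = KS⁻¹ = [[1, -16, 7], [-10, 31, -19]] · [[-1, 0, 3], [1/3, 1/3, -2/3], [4/3, 1/3, -8/3]] = [[3, -3, -5], [-5, 4, 0]].

X = [[3, -3, -5], [-5, 4, 0]]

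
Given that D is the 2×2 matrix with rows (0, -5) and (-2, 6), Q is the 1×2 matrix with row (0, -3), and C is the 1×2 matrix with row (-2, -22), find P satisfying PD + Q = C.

PD = C − Q = [[-2, -19]].
D is on the right of P, so right-multiply by D⁻¹: P = (C − Q)D⁻¹.
det D = -10, so D⁻¹ = [[-3/5, -1/2], [-1/5, 0]].
P = (C − Q)D⁻¹ = [[5, 1]].

P = [[5, 1]]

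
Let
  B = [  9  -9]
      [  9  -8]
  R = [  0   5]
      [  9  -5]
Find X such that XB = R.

Right-multiplying both sides by B⁻¹ gives X = RB⁻¹.
B has determinant 9; B⁻¹ = [[-8/9, 1], [-1, 1]].
X = RB⁻¹ = [[0, 5], [9, -5]] · [[-8/9, 1], [-1, 1]] = [[-5, 5], [-3, 4]].

X = [[-5, 5], [-3, 4]]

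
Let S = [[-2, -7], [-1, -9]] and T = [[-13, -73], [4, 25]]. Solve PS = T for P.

P = [[4, 5], [-1, -2]]

Since S sits to the right of P, P = TS⁻¹.
det S = 11; the adjugate gives S⁻¹ = [[-9/11, 7/11], [1/11, -2/11]].
P = TS⁻¹ = [[-13, -73], [4, 25]] · [[-9/11, 7/11], [1/11, -2/11]] = [[4, 5], [-1, -2]].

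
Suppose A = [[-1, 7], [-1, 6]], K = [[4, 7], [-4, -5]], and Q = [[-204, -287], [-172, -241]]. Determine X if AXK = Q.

X = [[-5, 0], [-3, 5]]

Left-multiply by A⁻¹ and right-multiply by K⁻¹: X = A⁻¹QK⁻¹.
A has determinant 1; A⁻¹ = [[6, -7], [1, -1]].
det K = 8, so K⁻¹ = [[-5/8, -7/8], [1/2, 1/2]].
A⁻¹Q = [[-20, -35], [-32, -46]].
X = (A⁻¹Q)K⁻¹ = [[-5, 0], [-3, 5]].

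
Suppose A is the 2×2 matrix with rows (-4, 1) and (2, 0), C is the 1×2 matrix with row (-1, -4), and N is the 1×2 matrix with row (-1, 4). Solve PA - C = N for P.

PA = N + C = [[-2, 0]].
Since A sits to the right of P, P = (N + C)A⁻¹.
A has determinant -2; A⁻¹ = [[0, 1/2], [1, 2]].
P = (N + C)A⁻¹ = [[0, -1]].

P = [[0, -1]]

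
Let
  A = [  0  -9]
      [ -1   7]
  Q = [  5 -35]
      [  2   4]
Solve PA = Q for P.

A is on the right of P, so right-multiply by A⁻¹: P = QA⁻¹.
det A = -9, so A⁻¹ = [[-7/9, -1], [-1/9, 0]].
P = QA⁻¹ = [[5, -35], [2, 4]] · [[-7/9, -1], [-1/9, 0]] = [[0, -5], [-2, -2]].

P = [[0, -5], [-2, -2]]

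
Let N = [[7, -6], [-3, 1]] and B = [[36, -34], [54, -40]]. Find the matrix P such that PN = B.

P = [[6, 2], [6, -4]]

N is on the right of P, so right-multiply by N⁻¹: P = BN⁻¹.
det N = -11, so N⁻¹ = [[-1/11, -6/11], [-3/11, -7/11]].
P = BN⁻¹ = [[36, -34], [54, -40]] · [[-1/11, -6/11], [-3/11, -7/11]] = [[6, 2], [6, -4]].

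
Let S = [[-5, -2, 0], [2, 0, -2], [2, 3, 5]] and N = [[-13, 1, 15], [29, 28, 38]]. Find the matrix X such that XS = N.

Right-multiplying both sides by S⁻¹ gives X = NS⁻¹.
S has determinant -2; S⁻¹ = [[-3, -5, -2], [7, 25/2, 5], [-3, -11/2, -2]].
X = NS⁻¹ = [[-13, 1, 15], [29, 28, 38]] · [[-3, -5, -2], [7, 25/2, 5], [-3, -11/2, -2]] = [[1, -5, 1], [-5, -4, 6]].

X = [[1, -5, 1], [-5, -4, 6]]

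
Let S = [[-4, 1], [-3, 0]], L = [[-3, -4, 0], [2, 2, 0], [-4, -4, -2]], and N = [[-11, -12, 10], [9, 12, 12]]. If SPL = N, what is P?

P = [[1, 4, 2], [5, 2, 3]]

P = S⁻¹NL⁻¹ (apply S⁻¹ on the left and L⁻¹ on the right).
det S = 3; the adjugate gives S⁻¹ = [[0, -1/3], [1, -4/3]].
det L = -4; the adjugate gives L⁻¹ = [[1, 2, 0], [-1, -3/2, 0], [0, -1, -1/2]].
S⁻¹N = [[-3, -4, -4], [-23, -28, -6]].
P = (S⁻¹N)L⁻¹ = [[1, 4, 2], [5, 2, 3]].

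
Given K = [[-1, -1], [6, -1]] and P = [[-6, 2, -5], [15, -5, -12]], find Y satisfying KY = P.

Left-multiplying both sides by K⁻¹ gives Y = K⁻¹P.
det K = 7; the adjugate gives K⁻¹ = [[-1/7, 1/7], [-6/7, -1/7]].
Y = K⁻¹P = [[-1/7, 1/7], [-6/7, -1/7]] · [[-6, 2, -5], [15, -5, -12]] = [[3, -1, -1], [3, -1, 6]].

Y = [[3, -1, -1], [3, -1, 6]]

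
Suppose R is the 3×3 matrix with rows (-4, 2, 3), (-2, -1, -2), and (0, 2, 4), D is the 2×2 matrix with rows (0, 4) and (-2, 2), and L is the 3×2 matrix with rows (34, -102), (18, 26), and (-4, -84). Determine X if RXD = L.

Left-multiply by R⁻¹ and right-multiply by D⁻¹: X = R⁻¹LD⁻¹.
det R = 4; the adjugate gives R⁻¹ = [[0, -1/2, -1/4], [2, -4, -7/2], [-1, 2, 2]].
D has determinant 8; D⁻¹ = [[1/4, -1/2], [1/4, 0]].
R⁻¹L = [[-8, 8], [10, -14], [-6, -14]].
X = (R⁻¹L)D⁻¹ = [[0, 4], [-1, -5], [-5, 3]].

X = [[0, 4], [-1, -5], [-5, 3]]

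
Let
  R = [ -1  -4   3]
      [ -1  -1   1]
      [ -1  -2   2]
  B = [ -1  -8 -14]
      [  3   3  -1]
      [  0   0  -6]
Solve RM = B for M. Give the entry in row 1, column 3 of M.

Left-multiplying both sides by R⁻¹ gives M = R⁻¹B.
det R = -1; the adjugate gives R⁻¹ = [[0, -2, 1], [-1, -1, 2], [-1, -2, 3]].
M = R⁻¹B = [[0, -2, 1], [-1, -1, 2], [-1, -2, 3]] · [[-1, -8, -14], [3, 3, -1], [0, 0, -6]] = [[-6, -6, -4], [-2, 5, 3], [-5, 2, -2]].

-4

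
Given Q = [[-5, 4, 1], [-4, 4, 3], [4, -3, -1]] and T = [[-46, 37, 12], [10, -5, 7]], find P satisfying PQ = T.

P = [[6, 1, -3], [-6, 4, -1]]

Right-multiplying both sides by Q⁻¹ gives P = TQ⁻¹.
det Q = 3; the adjugate gives Q⁻¹ = [[5/3, 1/3, 8/3], [8/3, 1/3, 11/3], [-4/3, 1/3, -4/3]].
P = TQ⁻¹ = [[-46, 37, 12], [10, -5, 7]] · [[5/3, 1/3, 8/3], [8/3, 1/3, 11/3], [-4/3, 1/3, -4/3]] = [[6, 1, -3], [-6, 4, -1]].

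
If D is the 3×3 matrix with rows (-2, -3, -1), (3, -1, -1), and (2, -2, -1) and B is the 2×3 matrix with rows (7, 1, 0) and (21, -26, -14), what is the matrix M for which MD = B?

M = [[-2, -1, 3], [3, 5, 6]]

D is on the right of M, so right-multiply by D⁻¹: M = BD⁻¹.
D has determinant 3; D⁻¹ = [[-1/3, -1/3, 2/3], [1/3, 4/3, -5/3], [-4/3, -10/3, 11/3]].
M = BD⁻¹ = [[7, 1, 0], [21, -26, -14]] · [[-1/3, -1/3, 2/3], [1/3, 4/3, -5/3], [-4/3, -10/3, 11/3]] = [[-2, -1, 3], [3, 5, 6]].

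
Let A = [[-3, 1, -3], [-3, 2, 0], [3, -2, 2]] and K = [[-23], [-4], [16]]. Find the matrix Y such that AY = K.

Y = [[2], [1], [6]]

A is on the left of Y, so left-multiply by A⁻¹: Y = A⁻¹K.
det A = -6, so A⁻¹ = [[-2/3, -2/3, -1], [-1, -1/2, -3/2], [0, 1/2, 1/2]].
Y = A⁻¹K = [[-2/3, -2/3, -1], [-1, -1/2, -3/2], [0, 1/2, 1/2]] · [[-23], [-4], [16]] = [[2], [1], [6]].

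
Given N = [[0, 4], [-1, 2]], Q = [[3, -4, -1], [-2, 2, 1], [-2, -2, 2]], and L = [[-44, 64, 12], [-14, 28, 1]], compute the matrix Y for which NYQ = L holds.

Y = [[0, 3, 1], [-5, -2, 0]]

Y = N⁻¹LQ⁻¹ (apply N⁻¹ on the left and Q⁻¹ on the right).
det N = 4, so N⁻¹ = [[1/2, -1], [1/4, 0]].
Q has determinant 2; Q⁻¹ = [[3, 5, -1], [1, 2, -1/2], [4, 7, -1]].
N⁻¹L = [[-8, 4, 5], [-11, 16, 3]].
Y = (N⁻¹L)Q⁻¹ = [[0, 3, 1], [-5, -2, 0]].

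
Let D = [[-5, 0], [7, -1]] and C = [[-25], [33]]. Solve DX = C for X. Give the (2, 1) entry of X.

Since D multiplies X on the left, X = D⁻¹C.
D has determinant 5; D⁻¹ = [[-1/5, 0], [-7/5, -1]].
X = D⁻¹C = [[-1/5, 0], [-7/5, -1]] · [[-25], [33]] = [[5], [2]].

2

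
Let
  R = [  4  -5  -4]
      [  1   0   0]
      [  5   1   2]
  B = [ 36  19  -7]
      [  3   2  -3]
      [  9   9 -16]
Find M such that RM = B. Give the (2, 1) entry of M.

Left-multiplying both sides by R⁻¹ gives M = R⁻¹B.
R has determinant 6; R⁻¹ = [[0, 1, 0], [-1/3, 14/3, -2/3], [1/6, -29/6, 5/6]].
M = R⁻¹B = [[0, 1, 0], [-1/3, 14/3, -2/3], [1/6, -29/6, 5/6]] · [[36, 19, -7], [3, 2, -3], [9, 9, -16]] = [[3, 2, -3], [-4, -3, -1], [-1, 1, 0]].

-4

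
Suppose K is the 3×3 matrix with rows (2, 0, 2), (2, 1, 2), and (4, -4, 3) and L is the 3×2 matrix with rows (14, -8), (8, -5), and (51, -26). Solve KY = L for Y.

Left-multiplying both sides by K⁻¹ gives Y = K⁻¹L.
det K = -2; the adjugate gives K⁻¹ = [[-11/2, 4, 1], [-1, 1, 0], [6, -4, -1]].
Y = K⁻¹L = [[-11/2, 4, 1], [-1, 1, 0], [6, -4, -1]] · [[14, -8], [8, -5], [51, -26]] = [[6, -2], [-6, 3], [1, -2]].

Y = [[6, -2], [-6, 3], [1, -2]]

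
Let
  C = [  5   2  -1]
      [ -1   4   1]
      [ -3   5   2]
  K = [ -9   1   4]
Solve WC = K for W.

W = [[0, -6, 5]]

C is on the right of W, so right-multiply by C⁻¹: W = KC⁻¹.
det C = 6; the adjugate gives C⁻¹ = [[1/2, -3/2, 1], [-1/6, 7/6, -2/3], [7/6, -31/6, 11/3]].
W = KC⁻¹ = [[-9, 1, 4]] · [[1/2, -3/2, 1], [-1/6, 7/6, -2/3], [7/6, -31/6, 11/3]] = [[0, -6, 5]].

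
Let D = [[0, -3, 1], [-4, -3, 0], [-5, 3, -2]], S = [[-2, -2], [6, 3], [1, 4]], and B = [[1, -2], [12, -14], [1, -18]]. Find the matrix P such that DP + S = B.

P = [[0, 5], [-2, -1], [-3, -3]]

DP = B − S = [[3, 0], [6, -17], [0, -22]].
Since D multiplies P on the left, P = D⁻¹(B − S).
D has determinant -3; D⁻¹ = [[-2, 1, -1], [8/3, -5/3, 4/3], [9, -5, 4]].
P = D⁻¹(B − S) = [[0, 5], [-2, -1], [-3, -3]].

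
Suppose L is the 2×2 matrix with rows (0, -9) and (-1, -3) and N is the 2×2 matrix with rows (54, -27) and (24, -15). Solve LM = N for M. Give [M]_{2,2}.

3

Since L multiplies M on the left, M = L⁻¹N.
det L = -9, so L⁻¹ = [[1/3, -1], [-1/9, 0]].
M = L⁻¹N = [[1/3, -1], [-1/9, 0]] · [[54, -27], [24, -15]] = [[-6, 6], [-6, 3]].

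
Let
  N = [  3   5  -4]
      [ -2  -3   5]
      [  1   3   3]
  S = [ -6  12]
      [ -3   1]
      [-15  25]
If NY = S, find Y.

N is on the left of Y, so left-multiply by N⁻¹: Y = N⁻¹S.
det N = -5, so N⁻¹ = [[24/5, 27/5, -13/5], [-11/5, -13/5, 7/5], [3/5, 4/5, -1/5]].
Y = N⁻¹S = [[24/5, 27/5, -13/5], [-11/5, -13/5, 7/5], [3/5, 4/5, -1/5]] · [[-6, 12], [-3, 1], [-15, 25]] = [[-6, -2], [0, 6], [-3, 3]].

Y = [[-6, -2], [0, 6], [-3, 3]]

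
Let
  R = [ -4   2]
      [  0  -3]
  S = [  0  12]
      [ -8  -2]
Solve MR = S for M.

M = [[0, -4], [2, 2]]

Right-multiplying both sides by R⁻¹ gives M = SR⁻¹.
det R = 12, so R⁻¹ = [[-1/4, -1/6], [0, -1/3]].
M = SR⁻¹ = [[0, 12], [-8, -2]] · [[-1/4, -1/6], [0, -1/3]] = [[0, -4], [2, 2]].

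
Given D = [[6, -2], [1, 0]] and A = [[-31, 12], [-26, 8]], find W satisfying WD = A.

W = [[-6, 5], [-4, -2]]

Right-multiplying both sides by D⁻¹ gives W = AD⁻¹.
det D = 2, so D⁻¹ = [[0, 1], [-1/2, 3]].
W = AD⁻¹ = [[-31, 12], [-26, 8]] · [[0, 1], [-1/2, 3]] = [[-6, 5], [-4, -2]].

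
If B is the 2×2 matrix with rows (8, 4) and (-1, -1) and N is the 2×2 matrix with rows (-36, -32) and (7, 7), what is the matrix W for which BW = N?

W = [[-2, -1], [-5, -6]]

B is on the left of W, so left-multiply by B⁻¹: W = B⁻¹N.
det B = -4; the adjugate gives B⁻¹ = [[1/4, 1], [-1/4, -2]].
W = B⁻¹N = [[1/4, 1], [-1/4, -2]] · [[-36, -32], [7, 7]] = [[-2, -1], [-5, -6]].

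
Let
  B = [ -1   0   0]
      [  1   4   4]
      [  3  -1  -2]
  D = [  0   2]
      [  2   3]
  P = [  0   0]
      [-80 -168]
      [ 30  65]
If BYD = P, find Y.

Y = [[0, 0], [-2, -5], [-4, -5]]

Left-multiply by B⁻¹ and right-multiply by D⁻¹: Y = B⁻¹PD⁻¹.
det B = 4; the adjugate gives B⁻¹ = [[-1, 0, 0], [7/2, 1/2, 1], [-13/4, -1/4, -1]].
D has determinant -4; D⁻¹ = [[-3/4, 1/2], [1/2, 0]].
B⁻¹P = [[0, 0], [-10, -19], [-10, -23]].
Y = (B⁻¹P)D⁻¹ = [[0, 0], [-2, -5], [-4, -5]].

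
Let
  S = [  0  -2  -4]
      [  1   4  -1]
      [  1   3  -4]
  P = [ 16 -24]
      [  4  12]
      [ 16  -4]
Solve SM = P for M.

Since S multiplies M on the left, M = S⁻¹P.
S has determinant -2; S⁻¹ = [[13/2, 10, -9], [-3/2, -2, 2], [1/2, 1, -1]].
M = S⁻¹P = [[13/2, 10, -9], [-3/2, -2, 2], [1/2, 1, -1]] · [[16, -24], [4, 12], [16, -4]] = [[0, 0], [0, 4], [-4, 4]].

M = [[0, 0], [0, 4], [-4, 4]]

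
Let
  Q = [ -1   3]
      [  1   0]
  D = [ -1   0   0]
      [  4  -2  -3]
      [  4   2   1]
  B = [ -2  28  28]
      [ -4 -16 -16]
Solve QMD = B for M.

Isolating M: multiply by Q⁻¹ from the left and D⁻¹ from the right, so M = Q⁻¹BD⁻¹.
det Q = -3; the adjugate gives Q⁻¹ = [[0, 1], [1/3, 1/3]].
det D = -4; the adjugate gives D⁻¹ = [[-1, 0, 0], [4, 1/4, 3/4], [-4, -1/2, -1/2]].
Q⁻¹B = [[-4, -16, -16], [-2, 4, 4]].
M = (Q⁻¹B)D⁻¹ = [[4, 4, -4], [2, -1, 1]].

M = [[4, 4, -4], [2, -1, 1]]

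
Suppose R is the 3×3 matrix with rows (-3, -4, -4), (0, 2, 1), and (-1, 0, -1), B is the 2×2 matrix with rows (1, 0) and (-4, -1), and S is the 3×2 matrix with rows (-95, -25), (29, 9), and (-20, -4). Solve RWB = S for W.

W = [[1, 1], [-5, -2], [3, -5]]

Left-multiply by R⁻¹ and right-multiply by B⁻¹: W = R⁻¹SB⁻¹.
R has determinant 2; R⁻¹ = [[-1, -2, 2], [-1/2, -1/2, 3/2], [1, 2, -3]].
B has determinant -1; B⁻¹ = [[1, 0], [-4, -1]].
R⁻¹S = [[-3, -1], [3, 2], [23, 5]].
W = (R⁻¹S)B⁻¹ = [[1, 1], [-5, -2], [3, -5]].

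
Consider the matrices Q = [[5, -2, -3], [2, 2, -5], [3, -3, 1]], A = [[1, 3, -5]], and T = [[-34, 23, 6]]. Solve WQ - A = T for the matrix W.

W = [[-5, 2, -4]]

WQ = T + A = [[-33, 26, 1]].
Right-multiplying both sides by Q⁻¹ gives W = (T + A)Q⁻¹.
det Q = 5, so Q⁻¹ = [[-13/5, 11/5, 16/5], [-17/5, 14/5, 19/5], [-12/5, 9/5, 14/5]].
W = (T + A)Q⁻¹ = [[-5, 2, -4]].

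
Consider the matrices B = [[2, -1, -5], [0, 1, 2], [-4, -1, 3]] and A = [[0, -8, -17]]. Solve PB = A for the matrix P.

Since B sits to the right of P, P = AB⁻¹.
B has determinant -2; B⁻¹ = [[-5/2, -4, -3/2], [4, 7, 2], [-2, -3, -1]].
P = AB⁻¹ = [[0, -8, -17]] · [[-5/2, -4, -3/2], [4, 7, 2], [-2, -3, -1]] = [[2, -5, 1]].

P = [[2, -5, 1]]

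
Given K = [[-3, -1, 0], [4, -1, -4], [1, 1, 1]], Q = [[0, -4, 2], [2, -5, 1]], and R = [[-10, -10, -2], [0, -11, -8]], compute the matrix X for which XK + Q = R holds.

X = [[2, 0, -4], [3, 2, -1]]

XK = R − Q = [[-10, -6, -4], [-2, -6, -9]].
Since K sits to the right of X, X = (R − Q)K⁻¹.
K has determinant -1; K⁻¹ = [[-3, -1, -4], [8, 3, 12], [-5, -2, -7]].
X = (R − Q)K⁻¹ = [[2, 0, -4], [3, 2, -1]].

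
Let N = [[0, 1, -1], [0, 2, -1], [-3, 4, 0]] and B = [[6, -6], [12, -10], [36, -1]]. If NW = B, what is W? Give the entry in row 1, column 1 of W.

-4

N is on the left of W, so left-multiply by N⁻¹: W = N⁻¹B.
det N = -3; the adjugate gives N⁻¹ = [[-4/3, 4/3, -1/3], [-1, 1, 0], [-2, 1, 0]].
W = N⁻¹B = [[-4/3, 4/3, -1/3], [-1, 1, 0], [-2, 1, 0]] · [[6, -6], [12, -10], [36, -1]] = [[-4, -5], [6, -4], [0, 2]].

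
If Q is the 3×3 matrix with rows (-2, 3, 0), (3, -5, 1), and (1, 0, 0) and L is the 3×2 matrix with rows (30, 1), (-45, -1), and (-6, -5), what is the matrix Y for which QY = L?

Q is on the left of Y, so left-multiply by Q⁻¹: Y = Q⁻¹L.
det Q = 3, so Q⁻¹ = [[0, 0, 1], [1/3, 0, 2/3], [5/3, 1, 1/3]].
Y = Q⁻¹L = [[0, 0, 1], [1/3, 0, 2/3], [5/3, 1, 1/3]] · [[30, 1], [-45, -1], [-6, -5]] = [[-6, -5], [6, -3], [3, -1]].

Y = [[-6, -5], [6, -3], [3, -1]]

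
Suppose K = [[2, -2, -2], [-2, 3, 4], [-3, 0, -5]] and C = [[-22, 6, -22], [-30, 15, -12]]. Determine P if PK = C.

P = [[0, 2, 6], [-3, 3, 6]]

Since K sits to the right of P, P = CK⁻¹.
K has determinant -4; K⁻¹ = [[15/4, 5/2, 1/2], [11/2, 4, 1], [-9/4, -3/2, -1/2]].
P = CK⁻¹ = [[-22, 6, -22], [-30, 15, -12]] · [[15/4, 5/2, 1/2], [11/2, 4, 1], [-9/4, -3/2, -1/2]] = [[0, 2, 6], [-3, 3, 6]].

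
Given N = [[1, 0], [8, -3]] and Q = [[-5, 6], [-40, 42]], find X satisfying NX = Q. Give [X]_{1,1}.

-5

Since N multiplies X on the left, X = N⁻¹Q.
N has determinant -3; N⁻¹ = [[1, 0], [8/3, -1/3]].
X = N⁻¹Q = [[1, 0], [8/3, -1/3]] · [[-5, 6], [-40, 42]] = [[-5, 6], [0, 2]].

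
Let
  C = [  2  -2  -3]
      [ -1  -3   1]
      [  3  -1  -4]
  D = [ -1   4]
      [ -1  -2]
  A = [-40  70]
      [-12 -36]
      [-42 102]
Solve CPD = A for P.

Left-multiply by C⁻¹ and right-multiply by D⁻¹: P = C⁻¹AD⁻¹.
det C = -2; the adjugate gives C⁻¹ = [[-13/2, 5/2, 11/2], [1/2, -1/2, -1/2], [-5, 2, 4]].
det D = 6; the adjugate gives D⁻¹ = [[-1/3, -2/3], [1/6, -1/6]].
C⁻¹A = [[-1, 16], [7, 2], [8, -14]].
P = (C⁻¹A)D⁻¹ = [[3, -2], [-2, -5], [-5, -3]].

P = [[3, -2], [-2, -5], [-5, -3]]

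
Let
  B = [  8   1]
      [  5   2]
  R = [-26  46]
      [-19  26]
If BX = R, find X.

Since B multiplies X on the left, X = B⁻¹R.
det B = 11; the adjugate gives B⁻¹ = [[2/11, -1/11], [-5/11, 8/11]].
X = B⁻¹R = [[2/11, -1/11], [-5/11, 8/11]] · [[-26, 46], [-19, 26]] = [[-3, 6], [-2, -2]].

X = [[-3, 6], [-2, -2]]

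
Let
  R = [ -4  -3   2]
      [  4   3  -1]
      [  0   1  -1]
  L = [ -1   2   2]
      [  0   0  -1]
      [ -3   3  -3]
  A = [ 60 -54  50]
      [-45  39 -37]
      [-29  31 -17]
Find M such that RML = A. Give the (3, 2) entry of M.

Isolating M: multiply by R⁻¹ from the left and L⁻¹ from the right, so M = R⁻¹AL⁻¹.
det R = 4; the adjugate gives R⁻¹ = [[-1/2, -1/4, -3/4], [1, 1, 1], [1, 1, 0]].
det L = 3, so L⁻¹ = [[1, 4, -2/3], [1, 3, -1/3], [0, -1, 0]].
R⁻¹A = [[3, -6, -3], [-14, 16, -4], [15, -15, 13]].
M = (R⁻¹A)L⁻¹ = [[-3, -3, 0], [2, -4, 4], [0, 2, -5]].

2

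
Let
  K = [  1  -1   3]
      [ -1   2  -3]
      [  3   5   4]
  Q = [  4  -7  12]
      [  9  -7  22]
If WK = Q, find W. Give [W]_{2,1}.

Right-multiplying both sides by K⁻¹ gives W = QK⁻¹.
det K = -5; the adjugate gives K⁻¹ = [[-23/5, -19/5, 3/5], [1, 1, 0], [11/5, 8/5, -1/5]].
W = QK⁻¹ = [[4, -7, 12], [9, -7, 22]] · [[-23/5, -19/5, 3/5], [1, 1, 0], [11/5, 8/5, -1/5]] = [[1, -3, 0], [0, -6, 1]].

0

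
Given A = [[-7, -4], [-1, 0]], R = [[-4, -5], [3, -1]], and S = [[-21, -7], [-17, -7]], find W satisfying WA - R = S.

W = [[3, 4], [2, 0]]

WA = S + R = [[-25, -12], [-14, -8]].
A is on the right of W, so right-multiply by A⁻¹: W = (S + R)A⁻¹.
det A = -4, so A⁻¹ = [[0, -1], [-1/4, 7/4]].
W = (S + R)A⁻¹ = [[3, 4], [2, 0]].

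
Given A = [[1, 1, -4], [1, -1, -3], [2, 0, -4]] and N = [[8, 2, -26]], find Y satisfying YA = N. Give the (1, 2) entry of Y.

Since A sits to the right of Y, Y = NA⁻¹.
A has determinant -6; A⁻¹ = [[-2/3, -2/3, 7/6], [1/3, -2/3, 1/6], [-1/3, -1/3, 1/3]].
Y = NA⁻¹ = [[8, 2, -26]] · [[-2/3, -2/3, 7/6], [1/3, -2/3, 1/6], [-1/3, -1/3, 1/3]] = [[4, 2, 1]].

2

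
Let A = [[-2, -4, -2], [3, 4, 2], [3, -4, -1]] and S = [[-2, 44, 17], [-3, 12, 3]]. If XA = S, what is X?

X = [[-5, 1, -5], [6, 6, -3]]

A is on the right of X, so right-multiply by A⁻¹: X = SA⁻¹.
A has determinant 4; A⁻¹ = [[1, 1, 0], [9/4, 2, -1/2], [-6, -5, 1]].
X = SA⁻¹ = [[-2, 44, 17], [-3, 12, 3]] · [[1, 1, 0], [9/4, 2, -1/2], [-6, -5, 1]] = [[-5, 1, -5], [6, 6, -3]].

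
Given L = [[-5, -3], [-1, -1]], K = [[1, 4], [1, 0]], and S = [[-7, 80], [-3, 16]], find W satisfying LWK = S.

W = [[-4, 3], [0, 4]]

Isolating W: multiply by L⁻¹ from the left and K⁻¹ from the right, so W = L⁻¹SK⁻¹.
det L = 2; the adjugate gives L⁻¹ = [[-1/2, 3/2], [1/2, -5/2]].
K has determinant -4; K⁻¹ = [[0, 1], [1/4, -1/4]].
L⁻¹S = [[-1, -16], [4, 0]].
W = (L⁻¹S)K⁻¹ = [[-4, 3], [0, 4]].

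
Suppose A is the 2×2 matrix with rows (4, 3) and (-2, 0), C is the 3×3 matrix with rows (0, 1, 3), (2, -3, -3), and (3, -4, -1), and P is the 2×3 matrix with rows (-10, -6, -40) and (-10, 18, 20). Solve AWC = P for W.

Isolating W: multiply by A⁻¹ from the left and C⁻¹ from the right, so W = A⁻¹PC⁻¹.
det A = 6, so A⁻¹ = [[0, -1/2], [1/3, 2/3]].
det C = -4; the adjugate gives C⁻¹ = [[9/4, 11/4, -3/2], [7/4, 9/4, -3/2], [-1/4, -3/4, 1/2]].
A⁻¹P = [[5, -9, -10], [-10, 10, 0]].
W = (A⁻¹P)C⁻¹ = [[-2, 1, 1], [-5, -5, 0]].

W = [[-2, 1, 1], [-5, -5, 0]]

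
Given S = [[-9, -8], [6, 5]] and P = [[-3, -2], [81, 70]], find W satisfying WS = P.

S is on the right of W, so right-multiply by S⁻¹: W = PS⁻¹.
det S = 3, so S⁻¹ = [[5/3, 8/3], [-2, -3]].
W = PS⁻¹ = [[-3, -2], [81, 70]] · [[5/3, 8/3], [-2, -3]] = [[-1, -2], [-5, 6]].

W = [[-1, -2], [-5, 6]]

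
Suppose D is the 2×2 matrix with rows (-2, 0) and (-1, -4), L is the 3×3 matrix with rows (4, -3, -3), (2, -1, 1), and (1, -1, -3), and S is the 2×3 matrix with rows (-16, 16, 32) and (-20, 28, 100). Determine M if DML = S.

M = [[4, -4, 0], [1, -3, 5]]

Isolating M: multiply by D⁻¹ from the left and L⁻¹ from the right, so M = D⁻¹SL⁻¹.
det D = 8, so D⁻¹ = [[-1/2, 0], [1/8, -1/4]].
det L = -2, so L⁻¹ = [[-2, 3, 3], [-7/2, 9/2, 5], [1/2, -1/2, -1]].
D⁻¹S = [[8, -8, -16], [3, -5, -21]].
M = (D⁻¹S)L⁻¹ = [[4, -4, 0], [1, -3, 5]].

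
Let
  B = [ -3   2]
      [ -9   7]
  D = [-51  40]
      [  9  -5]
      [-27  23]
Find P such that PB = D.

Right-multiplying both sides by B⁻¹ gives P = DB⁻¹.
B has determinant -3; B⁻¹ = [[-7/3, 2/3], [-3, 1]].
P = DB⁻¹ = [[-51, 40], [9, -5], [-27, 23]] · [[-7/3, 2/3], [-3, 1]] = [[-1, 6], [-6, 1], [-6, 5]].

P = [[-1, 6], [-6, 1], [-6, 5]]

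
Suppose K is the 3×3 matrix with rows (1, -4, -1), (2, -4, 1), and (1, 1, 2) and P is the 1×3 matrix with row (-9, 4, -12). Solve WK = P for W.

Right-multiplying both sides by K⁻¹ gives W = PK⁻¹.
det K = -3, so K⁻¹ = [[3, -7/3, 8/3], [1, -1, 1], [-2, 5/3, -4/3]].
W = PK⁻¹ = [[-9, 4, -12]] · [[3, -7/3, 8/3], [1, -1, 1], [-2, 5/3, -4/3]] = [[1, -3, -4]].

W = [[1, -3, -4]]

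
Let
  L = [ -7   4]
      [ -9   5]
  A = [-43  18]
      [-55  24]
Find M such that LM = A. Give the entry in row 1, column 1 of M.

Since L multiplies M on the left, M = L⁻¹A.
L has determinant 1; L⁻¹ = [[5, -4], [9, -7]].
M = L⁻¹A = [[5, -4], [9, -7]] · [[-43, 18], [-55, 24]] = [[5, -6], [-2, -6]].

5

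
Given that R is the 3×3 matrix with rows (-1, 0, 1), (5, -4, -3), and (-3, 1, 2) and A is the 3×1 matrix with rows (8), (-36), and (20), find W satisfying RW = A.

Since R multiplies W on the left, W = R⁻¹A.
det R = -2; the adjugate gives R⁻¹ = [[5/2, -1/2, -2], [1/2, -1/2, -1], [7/2, -1/2, -2]].
W = R⁻¹A = [[5/2, -1/2, -2], [1/2, -1/2, -1], [7/2, -1/2, -2]] · [[8], [-36], [20]] = [[-2], [2], [6]].

W = [[-2], [2], [6]]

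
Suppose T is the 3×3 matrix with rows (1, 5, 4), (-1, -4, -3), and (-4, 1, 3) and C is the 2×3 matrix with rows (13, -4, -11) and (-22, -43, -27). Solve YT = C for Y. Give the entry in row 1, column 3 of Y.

-3

Right-multiplying both sides by T⁻¹ gives Y = CT⁻¹.
T has determinant -2; T⁻¹ = [[9/2, 11/2, -1/2], [-15/2, -19/2, 1/2], [17/2, 21/2, -1/2]].
Y = CT⁻¹ = [[13, -4, -11], [-22, -43, -27]] · [[9/2, 11/2, -1/2], [-15/2, -19/2, 1/2], [17/2, 21/2, -1/2]] = [[-5, -6, -3], [-6, 4, 3]].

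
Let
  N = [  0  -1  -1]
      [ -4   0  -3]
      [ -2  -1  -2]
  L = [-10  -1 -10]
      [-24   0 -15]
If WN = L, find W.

Right-multiplying both sides by N⁻¹ gives W = LN⁻¹.
det N = -2; the adjugate gives N⁻¹ = [[3/2, 1/2, -3/2], [1, 1, -2], [-2, -1, 2]].
W = LN⁻¹ = [[-10, -1, -10], [-24, 0, -15]] · [[3/2, 1/2, -3/2], [1, 1, -2], [-2, -1, 2]] = [[4, 4, -3], [-6, 3, 6]].

W = [[4, 4, -3], [-6, 3, 6]]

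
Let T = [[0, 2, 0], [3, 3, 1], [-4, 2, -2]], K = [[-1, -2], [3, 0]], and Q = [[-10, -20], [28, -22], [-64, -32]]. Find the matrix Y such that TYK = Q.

Left-multiply by T⁻¹ and right-multiply by K⁻¹: Y = T⁻¹QK⁻¹.
det T = 4, so T⁻¹ = [[-2, 1, 1/2], [1/2, 0, 0], [9/2, -2, -3/2]].
K has determinant 6; K⁻¹ = [[0, 1/3], [-1/2, -1/6]].
T⁻¹Q = [[16, 2], [-5, -10], [-5, 2]].
Y = (T⁻¹Q)K⁻¹ = [[-1, 5], [5, 0], [-1, -2]].

Y = [[-1, 5], [5, 0], [-1, -2]]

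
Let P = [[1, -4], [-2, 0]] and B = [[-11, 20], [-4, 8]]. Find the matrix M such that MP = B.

P is on the right of M, so right-multiply by P⁻¹: M = BP⁻¹.
det P = -8, so P⁻¹ = [[0, -1/2], [-1/4, -1/8]].
M = BP⁻¹ = [[-11, 20], [-4, 8]] · [[0, -1/2], [-1/4, -1/8]] = [[-5, 3], [-2, 1]].

M = [[-5, 3], [-2, 1]]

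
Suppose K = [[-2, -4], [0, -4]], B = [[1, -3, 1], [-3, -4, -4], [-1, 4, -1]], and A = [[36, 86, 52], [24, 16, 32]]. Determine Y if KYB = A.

Y = K⁻¹AB⁻¹ (apply K⁻¹ on the left and B⁻¹ on the right).
K has determinant 8; K⁻¹ = [[-1/2, 1/2], [0, -1/4]].
det B = 1; the adjugate gives B⁻¹ = [[20, 1, 16], [1, 0, 1], [-16, -1, -13]].
K⁻¹A = [[-6, -35, -10], [-6, -4, -8]].
Y = (K⁻¹A)B⁻¹ = [[5, 4, -1], [4, 2, 4]].

Y = [[5, 4, -1], [4, 2, 4]]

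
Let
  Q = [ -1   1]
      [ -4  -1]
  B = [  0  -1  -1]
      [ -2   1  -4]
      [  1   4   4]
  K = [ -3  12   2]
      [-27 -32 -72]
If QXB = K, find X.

Isolating X: multiply by Q⁻¹ from the left and B⁻¹ from the right, so X = Q⁻¹KB⁻¹.
det Q = 5; the adjugate gives Q⁻¹ = [[-1/5, -1/5], [4/5, -1/5]].
B has determinant 5; B⁻¹ = [[4, 0, 1], [4/5, 1/5, 2/5], [-9/5, -1/5, -2/5]].
Q⁻¹K = [[6, 4, 14], [3, 16, 16]].
X = (Q⁻¹K)B⁻¹ = [[2, -2, 2], [-4, 0, 3]].

X = [[2, -2, 2], [-4, 0, 3]]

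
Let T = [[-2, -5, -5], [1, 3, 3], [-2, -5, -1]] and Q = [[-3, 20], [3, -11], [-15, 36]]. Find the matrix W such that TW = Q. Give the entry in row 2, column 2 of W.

T is on the left of W, so left-multiply by T⁻¹: W = T⁻¹Q.
det T = -4; the adjugate gives T⁻¹ = [[-3, -5, 0], [5/4, 2, -1/4], [-1/4, 0, 1/4]].
W = T⁻¹Q = [[-3, -5, 0], [5/4, 2, -1/4], [-1/4, 0, 1/4]] · [[-3, 20], [3, -11], [-15, 36]] = [[-6, -5], [6, -6], [-3, 4]].

-6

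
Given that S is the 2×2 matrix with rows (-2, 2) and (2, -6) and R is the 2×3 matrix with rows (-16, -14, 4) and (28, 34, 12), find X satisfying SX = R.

X = [[5, 2, -6], [-3, -5, -4]]

Since S multiplies X on the left, X = S⁻¹R.
S has determinant 8; S⁻¹ = [[-3/4, -1/4], [-1/4, -1/4]].
X = S⁻¹R = [[-3/4, -1/4], [-1/4, -1/4]] · [[-16, -14, 4], [28, 34, 12]] = [[5, 2, -6], [-3, -5, -4]].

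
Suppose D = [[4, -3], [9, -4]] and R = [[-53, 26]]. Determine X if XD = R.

X = [[-2, -5]]

Since D sits to the right of X, X = RD⁻¹.
det D = 11, so D⁻¹ = [[-4/11, 3/11], [-9/11, 4/11]].
X = RD⁻¹ = [[-53, 26]] · [[-4/11, 3/11], [-9/11, 4/11]] = [[-2, -5]].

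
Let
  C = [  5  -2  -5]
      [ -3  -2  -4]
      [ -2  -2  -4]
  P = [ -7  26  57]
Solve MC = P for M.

M = [[-5, -2, -6]]

Right-multiplying both sides by C⁻¹ gives M = PC⁻¹.
det C = -2, so C⁻¹ = [[0, -1, 1], [2, 15, -35/2], [-1, -7, 8]].
M = PC⁻¹ = [[-7, 26, 57]] · [[0, -1, 1], [2, 15, -35/2], [-1, -7, 8]] = [[-5, -2, -6]].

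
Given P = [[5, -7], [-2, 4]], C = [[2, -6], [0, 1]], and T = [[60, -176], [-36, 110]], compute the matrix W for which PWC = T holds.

W = [[-1, 5], [-5, 3]]

W = P⁻¹TC⁻¹ (apply P⁻¹ on the left and C⁻¹ on the right).
P has determinant 6; P⁻¹ = [[2/3, 7/6], [1/3, 5/6]].
C has determinant 2; C⁻¹ = [[1/2, 3], [0, 1]].
P⁻¹T = [[-2, 11], [-10, 33]].
W = (P⁻¹T)C⁻¹ = [[-1, 5], [-5, 3]].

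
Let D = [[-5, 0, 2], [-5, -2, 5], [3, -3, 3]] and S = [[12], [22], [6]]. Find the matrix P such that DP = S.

P = [[0], [4], [6]]

Since D multiplies P on the left, P = D⁻¹S.
D has determinant -3; D⁻¹ = [[-3, 2, -4/3], [-10, 7, -5], [-7, 5, -10/3]].
P = D⁻¹S = [[-3, 2, -4/3], [-10, 7, -5], [-7, 5, -10/3]] · [[12], [22], [6]] = [[0], [4], [6]].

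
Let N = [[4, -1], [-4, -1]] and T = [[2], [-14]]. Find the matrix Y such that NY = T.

Y = [[2], [6]]

Since N multiplies Y on the left, Y = N⁻¹T.
det N = -8, so N⁻¹ = [[1/8, -1/8], [-1/2, -1/2]].
Y = N⁻¹T = [[1/8, -1/8], [-1/2, -1/2]] · [[2], [-14]] = [[2], [6]].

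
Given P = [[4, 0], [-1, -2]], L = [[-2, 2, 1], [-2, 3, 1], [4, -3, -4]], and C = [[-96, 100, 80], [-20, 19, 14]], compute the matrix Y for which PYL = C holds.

Y = [[-1, 5, -4], [-2, -3, 3]]

Left-multiply by P⁻¹ and right-multiply by L⁻¹: Y = P⁻¹CL⁻¹.
det P = -8, so P⁻¹ = [[1/4, 0], [-1/8, -1/2]].
L has determinant 4; L⁻¹ = [[-9/4, 5/4, -1/4], [-1, 1, 0], [-3/2, 1/2, -1/2]].
P⁻¹C = [[-24, 25, 20], [22, -22, -17]].
Y = (P⁻¹C)L⁻¹ = [[-1, 5, -4], [-2, -3, 3]].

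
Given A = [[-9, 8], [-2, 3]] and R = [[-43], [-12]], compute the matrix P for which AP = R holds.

P = [[3], [-2]]

Since A multiplies P on the left, P = A⁻¹R.
det A = -11; the adjugate gives A⁻¹ = [[-3/11, 8/11], [-2/11, 9/11]].
P = A⁻¹R = [[-3/11, 8/11], [-2/11, 9/11]] · [[-43], [-12]] = [[3], [-2]].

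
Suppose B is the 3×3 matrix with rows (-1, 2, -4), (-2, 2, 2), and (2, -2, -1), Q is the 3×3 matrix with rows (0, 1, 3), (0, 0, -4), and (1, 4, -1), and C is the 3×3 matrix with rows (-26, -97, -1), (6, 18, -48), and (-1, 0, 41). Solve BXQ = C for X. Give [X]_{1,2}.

0

X = B⁻¹CQ⁻¹ (apply B⁻¹ on the left and Q⁻¹ on the right).
det B = 2, so B⁻¹ = [[1, 5, 6], [1, 9/2, 5], [0, 1, 1]].
Q has determinant -4; Q⁻¹ = [[-4, -13/4, 1], [1, 3/4, 0], [0, -1/4, 0]].
B⁻¹C = [[-2, -7, 5], [-4, -16, -12], [5, 18, -7]].
X = (B⁻¹C)Q⁻¹ = [[1, 0, -2], [0, 4, -4], [-2, -1, 5]].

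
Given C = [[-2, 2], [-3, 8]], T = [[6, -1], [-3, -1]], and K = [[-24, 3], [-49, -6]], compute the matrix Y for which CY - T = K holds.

Y = [[4, -3], [-5, -2]]

CY = K + T = [[-18, 2], [-52, -7]].
C is on the left of Y, so left-multiply by C⁻¹: Y = C⁻¹(K + T).
det C = -10; the adjugate gives C⁻¹ = [[-4/5, 1/5], [-3/10, 1/5]].
Y = C⁻¹(K + T) = [[4, -3], [-5, -2]].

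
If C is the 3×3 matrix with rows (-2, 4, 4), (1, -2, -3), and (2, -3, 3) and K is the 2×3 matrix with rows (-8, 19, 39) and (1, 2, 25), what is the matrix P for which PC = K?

P = [[6, -2, 3], [4, 1, 4]]

Since C sits to the right of P, P = KC⁻¹.
det C = -2, so C⁻¹ = [[15/2, 12, 2], [9/2, 7, 1], [-1/2, -1, 0]].
P = KC⁻¹ = [[-8, 19, 39], [1, 2, 25]] · [[15/2, 12, 2], [9/2, 7, 1], [-1/2, -1, 0]] = [[6, -2, 3], [4, 1, 4]].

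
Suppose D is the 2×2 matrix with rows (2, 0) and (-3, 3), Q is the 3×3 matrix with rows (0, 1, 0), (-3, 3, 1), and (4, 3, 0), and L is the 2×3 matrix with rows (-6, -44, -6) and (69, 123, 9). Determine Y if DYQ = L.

Left-multiply by D⁻¹ and right-multiply by Q⁻¹: Y = D⁻¹LQ⁻¹.
det D = 6; the adjugate gives D⁻¹ = [[1/2, 0], [1/2, 1/3]].
det Q = 4, so Q⁻¹ = [[-3/4, 0, 1/4], [1, 0, 0], [-21/4, 1, 3/4]].
D⁻¹L = [[-3, -22, -3], [20, 19, 0]].
Y = (D⁻¹L)Q⁻¹ = [[-4, -3, -3], [4, 0, 5]].

Y = [[-4, -3, -3], [4, 0, 5]]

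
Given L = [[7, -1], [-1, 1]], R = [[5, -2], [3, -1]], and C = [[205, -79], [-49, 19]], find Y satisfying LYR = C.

Y = [[4, 2], [-4, -1]]

Left-multiply by L⁻¹ and right-multiply by R⁻¹: Y = L⁻¹CR⁻¹.
det L = 6, so L⁻¹ = [[1/6, 1/6], [1/6, 7/6]].
R has determinant 1; R⁻¹ = [[-1, 2], [-3, 5]].
L⁻¹C = [[26, -10], [-23, 9]].
Y = (L⁻¹C)R⁻¹ = [[4, 2], [-4, -1]].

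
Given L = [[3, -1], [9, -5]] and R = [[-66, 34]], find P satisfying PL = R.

Since L sits to the right of P, P = RL⁻¹.
L has determinant -6; L⁻¹ = [[5/6, -1/6], [3/2, -1/2]].
P = RL⁻¹ = [[-66, 34]] · [[5/6, -1/6], [3/2, -1/2]] = [[-4, -6]].

P = [[-4, -6]]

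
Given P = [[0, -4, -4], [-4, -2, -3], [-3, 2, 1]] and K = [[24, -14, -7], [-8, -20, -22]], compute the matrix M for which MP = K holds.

P is on the right of M, so right-multiply by P⁻¹: M = KP⁻¹.
det P = 4, so P⁻¹ = [[1, -1, 1], [13/4, -3, 4], [-7/2, 3, -4]].
M = KP⁻¹ = [[24, -14, -7], [-8, -20, -22]] · [[1, -1, 1], [13/4, -3, 4], [-7/2, 3, -4]] = [[3, -3, -4], [4, 2, 0]].

M = [[3, -3, -4], [4, 2, 0]]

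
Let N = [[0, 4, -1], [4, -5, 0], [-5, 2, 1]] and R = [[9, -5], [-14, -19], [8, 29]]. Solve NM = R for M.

Since N multiplies M on the left, M = N⁻¹R.
det N = 1, so N⁻¹ = [[-5, -6, -5], [-4, -5, -4], [-17, -20, -16]].
M = N⁻¹R = [[-5, -6, -5], [-4, -5, -4], [-17, -20, -16]] · [[9, -5], [-14, -19], [8, 29]] = [[-1, -6], [2, -1], [-1, 1]].

M = [[-1, -6], [2, -1], [-1, 1]]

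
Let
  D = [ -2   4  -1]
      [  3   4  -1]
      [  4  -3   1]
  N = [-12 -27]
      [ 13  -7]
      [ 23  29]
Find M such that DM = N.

D is on the left of M, so left-multiply by D⁻¹: M = D⁻¹N.
D has determinant -5; D⁻¹ = [[-1/5, 1/5, 0], [7/5, -2/5, 1], [5, -2, 4]].
M = D⁻¹N = [[-1/5, 1/5, 0], [7/5, -2/5, 1], [5, -2, 4]] · [[-12, -27], [13, -7], [23, 29]] = [[5, 4], [1, -6], [6, -5]].

M = [[5, 4], [1, -6], [6, -5]]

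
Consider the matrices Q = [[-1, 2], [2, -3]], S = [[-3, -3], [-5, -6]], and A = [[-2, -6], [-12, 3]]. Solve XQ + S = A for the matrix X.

X = [[-3, -1], [-3, -5]]

XQ = A − S = [[1, -3], [-7, 9]].
Q is on the right of X, so right-multiply by Q⁻¹: X = (A − S)Q⁻¹.
Q has determinant -1; Q⁻¹ = [[3, 2], [2, 1]].
X = (A − S)Q⁻¹ = [[-3, -1], [-3, -5]].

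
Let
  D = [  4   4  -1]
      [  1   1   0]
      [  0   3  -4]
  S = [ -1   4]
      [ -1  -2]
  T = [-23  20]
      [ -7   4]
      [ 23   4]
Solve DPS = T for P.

P = [[4, 4], [-1, 0], [1, 4]]

Isolating P: multiply by D⁻¹ from the left and S⁻¹ from the right, so P = D⁻¹TS⁻¹.
D has determinant -3; D⁻¹ = [[4/3, -13/3, -1/3], [-4/3, 16/3, 1/3], [-1, 4, 0]].
det S = 6, so S⁻¹ = [[-1/3, -2/3], [1/6, -1/6]].
D⁻¹T = [[-8, 8], [1, -4], [-5, -4]].
P = (D⁻¹T)S⁻¹ = [[4, 4], [-1, 0], [1, 4]].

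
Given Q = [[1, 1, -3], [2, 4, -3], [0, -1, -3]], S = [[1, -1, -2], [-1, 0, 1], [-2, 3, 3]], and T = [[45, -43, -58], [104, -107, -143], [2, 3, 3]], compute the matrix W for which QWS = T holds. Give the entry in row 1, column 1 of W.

-2

W = Q⁻¹TS⁻¹ (apply Q⁻¹ on the left and S⁻¹ on the right).
det Q = -3, so Q⁻¹ = [[5, -2, -3], [-2, 1, 1], [2/3, -1/3, -2/3]].
det S = 2, so S⁻¹ = [[-3/2, -3/2, -1/2], [1/2, -1/2, 1/2], [-3/2, -1/2, -1/2]].
Q⁻¹T = [[11, -10, -13], [16, -18, -24], [-6, 5, 7]].
W = (Q⁻¹T)S⁻¹ = [[-2, -5, -4], [3, -3, -5], [1, 3, 2]].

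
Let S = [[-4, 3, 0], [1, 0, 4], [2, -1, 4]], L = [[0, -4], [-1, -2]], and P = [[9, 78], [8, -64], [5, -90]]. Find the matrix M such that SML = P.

M = S⁻¹PL⁻¹ (apply S⁻¹ on the left and L⁻¹ on the right).
det S = -4; the adjugate gives S⁻¹ = [[-1, 3, -3], [-1, 4, -4], [1/4, -1/2, 3/4]].
L has determinant -4; L⁻¹ = [[1/2, -1], [-1/4, 0]].
S⁻¹P = [[0, 0], [3, 26], [2, -16]].
M = (S⁻¹P)L⁻¹ = [[0, 0], [-5, -3], [5, -2]].

M = [[0, 0], [-5, -3], [5, -2]]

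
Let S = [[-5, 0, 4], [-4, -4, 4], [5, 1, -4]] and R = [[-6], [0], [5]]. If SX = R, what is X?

Left-multiplying both sides by S⁻¹ gives X = S⁻¹R.
det S = 4, so S⁻¹ = [[3, 1, 4], [1, 0, 1], [4, 5/4, 5]].
X = S⁻¹R = [[3, 1, 4], [1, 0, 1], [4, 5/4, 5]] · [[-6], [0], [5]] = [[2], [-1], [1]].

X = [[2], [-1], [1]]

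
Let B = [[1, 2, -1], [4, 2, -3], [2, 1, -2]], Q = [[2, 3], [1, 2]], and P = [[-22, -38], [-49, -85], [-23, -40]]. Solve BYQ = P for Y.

Left-multiply by B⁻¹ and right-multiply by Q⁻¹: Y = B⁻¹PQ⁻¹.
det B = 3; the adjugate gives B⁻¹ = [[-1/3, 1, -4/3], [2/3, 0, -1/3], [0, 1, -2]].
det Q = 1; the adjugate gives Q⁻¹ = [[2, -3], [-1, 2]].
B⁻¹P = [[-11, -19], [-7, -12], [-3, -5]].
Y = (B⁻¹P)Q⁻¹ = [[-3, -5], [-2, -3], [-1, -1]].

Y = [[-3, -5], [-2, -3], [-1, -1]]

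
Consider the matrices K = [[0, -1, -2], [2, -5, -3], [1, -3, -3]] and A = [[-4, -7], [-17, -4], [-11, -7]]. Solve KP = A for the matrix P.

P = [[-2, 5], [2, 1], [1, 3]]

Left-multiplying both sides by K⁻¹ gives P = K⁻¹A.
det K = -1, so K⁻¹ = [[-6, -3, 7], [-3, -2, 4], [1, 1, -2]].
P = K⁻¹A = [[-6, -3, 7], [-3, -2, 4], [1, 1, -2]] · [[-4, -7], [-17, -4], [-11, -7]] = [[-2, 5], [2, 1], [1, 3]].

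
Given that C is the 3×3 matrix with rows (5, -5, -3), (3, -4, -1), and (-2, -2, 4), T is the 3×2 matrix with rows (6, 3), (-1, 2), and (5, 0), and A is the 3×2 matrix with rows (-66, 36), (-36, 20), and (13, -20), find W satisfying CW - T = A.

W = [[-4, 5], [5, -1], [5, -3]]

CW = A + T = [[-60, 39], [-37, 22], [18, -20]].
Left-multiplying both sides by C⁻¹ gives W = C⁻¹(A + T).
det C = 2; the adjugate gives C⁻¹ = [[-9, 13, -7/2], [-5, 7, -2], [-7, 10, -5/2]].
W = C⁻¹(A + T) = [[-4, 5], [5, -1], [5, -3]].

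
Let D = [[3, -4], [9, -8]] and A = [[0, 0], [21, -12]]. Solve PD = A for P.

D is on the right of P, so right-multiply by D⁻¹: P = AD⁻¹.
det D = 12; the adjugate gives D⁻¹ = [[-2/3, 1/3], [-3/4, 1/4]].
P = AD⁻¹ = [[0, 0], [21, -12]] · [[-2/3, 1/3], [-3/4, 1/4]] = [[0, 0], [-5, 4]].

P = [[0, 0], [-5, 4]]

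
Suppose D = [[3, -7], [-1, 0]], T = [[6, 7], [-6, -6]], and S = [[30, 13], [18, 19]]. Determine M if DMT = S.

Isolating M: multiply by D⁻¹ from the left and T⁻¹ from the right, so M = D⁻¹ST⁻¹.
det D = -7; the adjugate gives D⁻¹ = [[0, -1], [-1/7, -3/7]].
T has determinant 6; T⁻¹ = [[-1, -7/6], [1, 1]].
D⁻¹S = [[-18, -19], [-12, -10]].
M = (D⁻¹S)T⁻¹ = [[-1, 2], [2, 4]].

M = [[-1, 2], [2, 4]]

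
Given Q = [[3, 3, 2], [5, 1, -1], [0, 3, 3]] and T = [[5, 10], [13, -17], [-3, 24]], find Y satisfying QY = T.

Since Q multiplies Y on the left, Y = Q⁻¹T.
det Q = 3, so Q⁻¹ = [[2, -1, -5/3], [-5, 3, 13/3], [5, -3, -4]].
Y = Q⁻¹T = [[2, -1, -5/3], [-5, 3, 13/3], [5, -3, -4]] · [[5, 10], [13, -17], [-3, 24]] = [[2, -3], [1, 3], [-2, 5]].

Y = [[2, -3], [1, 3], [-2, 5]]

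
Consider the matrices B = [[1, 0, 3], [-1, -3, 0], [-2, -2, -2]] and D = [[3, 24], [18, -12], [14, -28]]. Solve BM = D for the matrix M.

Left-multiplying both sides by B⁻¹ gives M = B⁻¹D.
det B = -6; the adjugate gives B⁻¹ = [[-1, 1, -3/2], [1/3, -2/3, 1/2], [2/3, -1/3, 1/2]].
M = B⁻¹D = [[-1, 1, -3/2], [1/3, -2/3, 1/2], [2/3, -1/3, 1/2]] · [[3, 24], [18, -12], [14, -28]] = [[-6, 6], [-4, 2], [3, 6]].

M = [[-6, 6], [-4, 2], [3, 6]]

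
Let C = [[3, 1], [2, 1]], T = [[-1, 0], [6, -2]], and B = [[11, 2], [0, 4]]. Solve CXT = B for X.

X = [[-5, 1], [-2, -4]]

X = C⁻¹BT⁻¹ (apply C⁻¹ on the left and T⁻¹ on the right).
C has determinant 1; C⁻¹ = [[1, -1], [-2, 3]].
det T = 2, so T⁻¹ = [[-1, 0], [-3, -1/2]].
C⁻¹B = [[11, -2], [-22, 8]].
X = (C⁻¹B)T⁻¹ = [[-5, 1], [-2, -4]].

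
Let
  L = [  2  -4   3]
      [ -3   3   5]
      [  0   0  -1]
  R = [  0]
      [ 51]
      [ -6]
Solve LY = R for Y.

Y = [[-5], [2], [6]]

L is on the left of Y, so left-multiply by L⁻¹: Y = L⁻¹R.
L has determinant 6; L⁻¹ = [[-1/2, -2/3, -29/6], [-1/2, -1/3, -19/6], [0, 0, -1]].
Y = L⁻¹R = [[-1/2, -2/3, -29/6], [-1/2, -1/3, -19/6], [0, 0, -1]] · [[0], [51], [-6]] = [[-5], [2], [6]].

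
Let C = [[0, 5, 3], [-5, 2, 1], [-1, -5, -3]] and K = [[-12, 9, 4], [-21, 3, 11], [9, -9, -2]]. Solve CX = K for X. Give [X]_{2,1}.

-6

Left-multiplying both sides by C⁻¹ gives X = C⁻¹K.
det C = 1, so C⁻¹ = [[-1, 0, -1], [-16, 3, -15], [27, -5, 25]].
X = C⁻¹K = [[-1, 0, -1], [-16, 3, -15], [27, -5, 25]] · [[-12, 9, 4], [-21, 3, 11], [9, -9, -2]] = [[3, 0, -2], [-6, 0, -1], [6, 3, 3]].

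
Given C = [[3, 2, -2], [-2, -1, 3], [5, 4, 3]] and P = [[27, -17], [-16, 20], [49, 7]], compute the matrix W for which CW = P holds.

W = [[5, 1], [6, -4], [0, 6]]

Left-multiplying both sides by C⁻¹ gives W = C⁻¹P.
det C = 3; the adjugate gives C⁻¹ = [[-5, -14/3, 4/3], [7, 19/3, -5/3], [-1, -2/3, 1/3]].
W = C⁻¹P = [[-5, -14/3, 4/3], [7, 19/3, -5/3], [-1, -2/3, 1/3]] · [[27, -17], [-16, 20], [49, 7]] = [[5, 1], [6, -4], [0, 6]].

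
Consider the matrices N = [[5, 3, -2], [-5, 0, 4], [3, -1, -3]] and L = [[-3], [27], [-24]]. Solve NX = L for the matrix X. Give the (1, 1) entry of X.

-3

N is on the left of X, so left-multiply by N⁻¹: X = N⁻¹L.
det N = 1; the adjugate gives N⁻¹ = [[4, 11, 12], [-3, -9, -10], [5, 14, 15]].
X = N⁻¹L = [[4, 11, 12], [-3, -9, -10], [5, 14, 15]] · [[-3], [27], [-24]] = [[-3], [6], [3]].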